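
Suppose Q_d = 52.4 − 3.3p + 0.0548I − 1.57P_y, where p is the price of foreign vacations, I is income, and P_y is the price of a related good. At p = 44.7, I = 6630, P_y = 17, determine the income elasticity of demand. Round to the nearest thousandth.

Evaluating quantity at (p, I, P_y) gives Q_d = 52.4 − 3.3(44.7) + 0.0548(6630) − 1.57(17) = 52.4 − 147.51 + 363.324 − 26.69 = 241.524.
∂Q_d/∂I = +0.0548, so E_I = 0.0548·(6630/241.524) ≈ 1.504.
E_I > 1: normal good (luxury).

1.504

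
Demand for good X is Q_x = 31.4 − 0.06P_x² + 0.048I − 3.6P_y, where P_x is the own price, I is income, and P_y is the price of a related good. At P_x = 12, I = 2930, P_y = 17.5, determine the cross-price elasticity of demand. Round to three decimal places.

Substituting, Q_x = 31.4 − 0.06(12)² + 0.048(2930) − 3.6(17.5) = 31.4 − 8.64 + 140.64 − 63 = 100.4.
∂Q_x/∂P_y = −3.6, so E_xy = -3.6·(17.5/100.4) ≈ -0.627.
E_xy < 0: the goods are complements.

-0.627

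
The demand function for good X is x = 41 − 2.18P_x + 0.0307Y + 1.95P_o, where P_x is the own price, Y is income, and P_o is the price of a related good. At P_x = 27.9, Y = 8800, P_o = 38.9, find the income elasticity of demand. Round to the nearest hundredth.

At the given point, x = 41 − 2.18(27.9) + 0.0307(8800) + 1.95(38.9) = 41 − 60.822 + 270.16 + 75.855 = 326.193.
∂x/∂Y = +0.0307, so E_I = 0.0307·(8800/326.193) ≈ 0.83.
E_I ∈ (0,1): normal good (necessity).

0.83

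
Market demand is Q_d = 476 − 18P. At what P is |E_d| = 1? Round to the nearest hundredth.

13.22

For linear demand Q_d = a − bP, E = −bP/(a − bP). |E| = 1 ⇒ bP = a − bP ⇒ P = a/(2b).
P = 476/(2·18) ≈ 13.22.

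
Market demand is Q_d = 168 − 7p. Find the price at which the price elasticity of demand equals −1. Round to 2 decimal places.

For linear demand Q_d = a − bp, E = −bp/(a − bp). |E| = 1 ⇒ bp = a − bp ⇒ p = a/(2b).
p = 168/(2·7) = 12.00.

12.00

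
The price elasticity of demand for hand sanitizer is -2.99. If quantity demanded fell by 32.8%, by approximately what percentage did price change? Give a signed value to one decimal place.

%ΔQ ≈ E × %ΔP ⇒ %ΔP = %ΔQ / E = (-32.8%)/(-2.99) ≈ 11.0%.

11.0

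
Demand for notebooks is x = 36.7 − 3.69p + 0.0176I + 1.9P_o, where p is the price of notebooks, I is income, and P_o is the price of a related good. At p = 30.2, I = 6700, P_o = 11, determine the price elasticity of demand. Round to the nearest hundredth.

-1.74

x = 36.7 − 3.69(30.2) + 0.0176(6700) + 1.9(11) = 36.7 − 111.438 + 117.92 + 20.9 = 64.082.
∂x/∂p = −3.69, so E_p = (−3.69)·(30.2/64.082) ≈ -1.74.
|E_p| > 1: demand is elastic.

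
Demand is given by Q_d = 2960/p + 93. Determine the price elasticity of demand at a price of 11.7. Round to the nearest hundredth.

At p = 11.7, Q_d = 345.9915.
dQ_d/dp = −2960/p² = −21.6232.
Point elasticity E = (dQ_d/dp)·(p/Q_d) = -21.6232 × 11.7/345.9915 ≈ -0.73.
|E| < 1, so demand is inelastic at this price.

-0.73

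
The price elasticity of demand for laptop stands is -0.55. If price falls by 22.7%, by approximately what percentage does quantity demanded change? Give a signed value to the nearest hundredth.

12.49

%ΔQ ≈ E × %ΔP = (-0.55) × (-22.7%) ≈ 12.49%.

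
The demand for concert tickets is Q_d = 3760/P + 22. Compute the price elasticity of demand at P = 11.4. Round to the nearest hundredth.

-0.94

At P = 11.4, Q_d = 351.8246.
dQ_d/dP = −3760/P² = −28.932.
Point elasticity E = (dQ_d/dP)·(P/Q_d) = -28.932 × 11.4/351.8246 ≈ -0.94.
|E| < 1, so demand is inelastic at this price.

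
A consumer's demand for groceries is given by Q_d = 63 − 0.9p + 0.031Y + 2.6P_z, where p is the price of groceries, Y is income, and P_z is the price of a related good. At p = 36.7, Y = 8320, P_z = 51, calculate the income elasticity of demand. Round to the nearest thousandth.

0.613

Substituting, Q_d = 63 − 0.9(36.7) + 0.031(8320) + 2.6(51) = 63 − 33.03 + 257.92 + 132.6 = 420.49.
∂Q_d/∂Y = +0.031, so E_I = 0.031·(8320/420.49) ≈ 0.613.
E_I ∈ (0,1): normal good (necessity).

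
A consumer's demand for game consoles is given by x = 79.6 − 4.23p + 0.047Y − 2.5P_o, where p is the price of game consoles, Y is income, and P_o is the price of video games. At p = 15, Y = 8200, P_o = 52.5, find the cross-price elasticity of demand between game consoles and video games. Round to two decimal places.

At the given point, x = 79.6 − 4.23(15) + 0.047(8200) − 2.5(52.5) = 79.6 − 63.45 + 385.4 − 131.25 = 270.3.
∂x/∂P_o = −2.5, so E_xy = -2.5·(52.5/270.3) ≈ -0.49.
E_xy < 0: the goods are complements.

-0.49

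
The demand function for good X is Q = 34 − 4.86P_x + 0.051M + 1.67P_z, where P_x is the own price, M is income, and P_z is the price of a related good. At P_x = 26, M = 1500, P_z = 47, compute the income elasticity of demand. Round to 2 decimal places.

Evaluating quantity at (P_x, M, P_z) gives Q = 34 − 4.86(26) + 0.051(1500) + 1.67(47) = 34 − 126.36 + 76.5 + 78.49 = 62.63.
∂Q/∂M = +0.051, so E_I = 0.051·(1500/62.63) ≈ 1.22.
E_I > 1: normal good (luxury).

1.22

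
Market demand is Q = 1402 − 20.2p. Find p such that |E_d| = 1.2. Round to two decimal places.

Set −bp/(a − bp) = −1.2 ⇒ bp = 1.2(a − bp) ⇒ bp(1+1.2) = 1.2·a.
p = 1.2·1402/(20.2·2.2) ≈ 37.86.

37.86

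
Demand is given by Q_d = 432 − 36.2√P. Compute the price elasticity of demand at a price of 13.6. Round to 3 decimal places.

-0.224

At P = 13.6, Q_d = 298.501.
dQ_d/dP = −36.2/(2√P) = −36.2/(2·3.6878).
Point elasticity E = (dQ_d/dP)·(P/Q_d) = -4.9081 × 13.6/298.501 ≈ -0.224.
|E| < 1, so demand is inelastic at this price.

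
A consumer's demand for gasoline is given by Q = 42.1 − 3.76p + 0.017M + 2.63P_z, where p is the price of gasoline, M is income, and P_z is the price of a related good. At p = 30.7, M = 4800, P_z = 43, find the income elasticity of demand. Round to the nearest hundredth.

First evaluate Q: 42.1 − 3.76(30.7) + 0.017(4800) + 2.63(43) = 42.1 − 115.432 + 81.6 + 113.09 = 121.358.
∂Q/∂M = +0.017, so E_I = 0.017·(4800/121.358) ≈ 0.67.
E_I ∈ (0,1): normal good (necessity).

0.67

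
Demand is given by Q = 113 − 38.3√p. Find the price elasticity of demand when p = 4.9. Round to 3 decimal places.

-1.502

At p = 4.9, Q = 28.2193.
dQ/dp = −38.3/(2√p) = −38.3/(2·2.2136).
Point elasticity E = (dQ/dp)·(p/Q) = -8.6511 × 4.9/28.2193 ≈ -1.502.
|E| > 1, so demand is elastic at this price.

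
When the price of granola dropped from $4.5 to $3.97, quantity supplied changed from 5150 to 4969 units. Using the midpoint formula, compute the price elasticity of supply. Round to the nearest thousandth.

%Δq = (4969 − 5150)/[(5150 + 4969)/2] = -181/5059.5 ≈ -0.0358.
%Δp = (3.97 − 4.5)/[(4.5 + 3.97)/2] = -0.53/4.235 ≈ -0.1251.
Arc elasticity E = %Δq/%Δp ≈ -0.0358/-0.1251 ≈ 0.286.
|E| < 1: supply is inelastic over this range.

0.286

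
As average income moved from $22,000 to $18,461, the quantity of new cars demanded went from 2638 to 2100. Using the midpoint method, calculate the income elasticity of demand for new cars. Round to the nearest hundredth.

1.30

%ΔQ = (2100 − 2638)/[(2638+2100)/2] = -538/2369 ≈ -0.2271.
%ΔI = (18,461 − 22,000)/[(22,000+18,461)/2] = -3539/20230.5 ≈ -0.1749.
E_I = %ΔQ/%ΔI ≈ 1.30.
E_I > 1: normal good (luxury).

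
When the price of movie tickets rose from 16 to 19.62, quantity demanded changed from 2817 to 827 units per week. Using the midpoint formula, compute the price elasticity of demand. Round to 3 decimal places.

-5.374

%ΔQ = (827 − 2817)/[(2817 + 827)/2] = -1990/1822 ≈ -1.0922.
%Δp = (19.62 − 16)/[(16 + 19.62)/2] = 3.62/17.81 ≈ 0.2033.
Arc elasticity E = %ΔQ/%Δp ≈ -1.0922/0.2033 ≈ -5.374.
|E| > 1: demand is elastic over this range.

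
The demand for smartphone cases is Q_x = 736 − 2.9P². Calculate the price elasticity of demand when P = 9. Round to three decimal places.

-0.938

At P = 9, Q_x = 501.1.
dQ_x/dP = −2·2.9·P = −52.2.
Point elasticity E = (dQ_x/dP)·(P/Q_x) = -52.2 × 9/501.1 ≈ -0.938.
|E| < 1, so demand is inelastic at this price.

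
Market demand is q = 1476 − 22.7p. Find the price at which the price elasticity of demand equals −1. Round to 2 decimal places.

For linear demand q = a − bp, E = −bp/(a − bp). |E| = 1 ⇒ bp = a − bp ⇒ p = a/(2b).
p = 1476/(2·22.7) ≈ 32.51.

32.51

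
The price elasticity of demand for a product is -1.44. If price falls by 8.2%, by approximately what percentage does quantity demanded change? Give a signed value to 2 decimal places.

11.81

%ΔQ ≈ E × %ΔP = (-1.44) × (-8.2%) ≈ 11.81%.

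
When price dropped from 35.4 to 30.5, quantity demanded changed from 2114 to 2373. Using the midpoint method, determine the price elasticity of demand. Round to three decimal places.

%ΔQ = (2373 − 2114)/[(2114 + 2373)/2] = 259/2243.5 ≈ 0.1154.
%Δp = (30.5 − 35.4)/[(35.4 + 30.5)/2] = -4.9/32.95 ≈ -0.1487.
Arc elasticity E = %ΔQ/%Δp ≈ 0.1154/-0.1487 ≈ -0.776.
|E| < 1: demand is inelastic over this range.

-0.776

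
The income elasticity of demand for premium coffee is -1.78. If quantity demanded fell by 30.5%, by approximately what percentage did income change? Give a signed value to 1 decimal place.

17.1

%ΔQ ≈ E × %ΔI ⇒ %ΔI = %ΔQ / E = (-30.5%)/(-1.78) ≈ 17.1%.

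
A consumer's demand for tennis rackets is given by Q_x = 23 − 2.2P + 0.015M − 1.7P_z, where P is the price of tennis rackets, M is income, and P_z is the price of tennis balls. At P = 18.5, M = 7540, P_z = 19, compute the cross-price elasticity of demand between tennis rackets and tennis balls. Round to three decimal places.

-0.512

Evaluating quantity at (P, M, P_z) gives Q_x = 23 − 2.2(18.5) + 0.015(7540) − 1.7(19) = 23 − 40.7 + 113.1 − 32.3 = 63.1.
∂Q_x/∂P_z = −1.7, so E_xy = -1.7·(19/63.1) ≈ -0.512.
E_xy < 0: the goods are complements.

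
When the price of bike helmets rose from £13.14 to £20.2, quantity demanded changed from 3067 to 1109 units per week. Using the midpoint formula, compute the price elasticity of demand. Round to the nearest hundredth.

%ΔQ = (1109 − 3067)/[(3067 + 1109)/2] = -1958/2088 ≈ -0.9377.
%Δp = (20.2 − 13.14)/[(13.14 + 20.2)/2] = 7.06/16.67 ≈ 0.4235.
Arc elasticity E = %ΔQ/%Δp ≈ -0.9377/0.4235 ≈ -2.21.
|E| > 1: demand is elastic over this range.

-2.21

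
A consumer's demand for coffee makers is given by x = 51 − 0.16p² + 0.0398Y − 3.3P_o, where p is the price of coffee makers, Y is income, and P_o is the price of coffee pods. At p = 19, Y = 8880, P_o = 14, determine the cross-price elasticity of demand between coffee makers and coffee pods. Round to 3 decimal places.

-0.154

At the given point, x = 51 − 0.16(19)² + 0.0398(8880) − 3.3(14) = 51 − 57.76 + 353.424 − 46.2 = 300.464.
∂x/∂P_o = −3.3, so E_xy = -3.3·(14/300.464) ≈ -0.154.
E_xy < 0: the goods are complements.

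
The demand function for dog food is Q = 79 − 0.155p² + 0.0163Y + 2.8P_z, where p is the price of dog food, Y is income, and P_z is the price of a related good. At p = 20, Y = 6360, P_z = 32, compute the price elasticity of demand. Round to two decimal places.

-0.59

First evaluate Q: 79 − 0.155(20)² + 0.0163(6360) + 2.8(32) = 79 − 62 + 103.668 + 89.6 = 210.268.
∂Q/∂p = −2·0.155·p = -6.2, so E_p = -6.2·(20/210.268) ≈ -0.59.
|E_p| < 1: demand is inelastic.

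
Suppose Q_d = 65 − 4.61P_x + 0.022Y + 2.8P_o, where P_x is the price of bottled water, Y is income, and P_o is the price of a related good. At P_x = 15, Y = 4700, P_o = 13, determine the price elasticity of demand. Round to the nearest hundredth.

Q_d = 65 − 4.61(15) + 0.022(4700) + 2.8(13) = 65 − 69.15 + 103.4 + 36.4 = 135.65.
∂Q_d/∂P_x = −4.61, so E_p = (−4.61)·(15/135.65) ≈ -0.51.
|E_p| < 1: demand is inelastic.

-0.51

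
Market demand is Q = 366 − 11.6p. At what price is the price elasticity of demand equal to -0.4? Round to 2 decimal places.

9.01

Set −bp/(a − bp) = −0.4 ⇒ bp = 0.4(a − bp) ⇒ bp(1+0.4) = 0.4·a.
p = 0.4·366/(11.6·1.4) ≈ 9.01.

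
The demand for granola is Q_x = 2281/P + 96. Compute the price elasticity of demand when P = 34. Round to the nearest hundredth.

-0.41

At P = 34, Q_x = 163.0882.
dQ_x/dP = −2281/P² = −1.9732.
Point elasticity E = (dQ_x/dP)·(P/Q_x) = -1.9732 × 34/163.0882 ≈ -0.41.
|E| < 1, so demand is inelastic at this price.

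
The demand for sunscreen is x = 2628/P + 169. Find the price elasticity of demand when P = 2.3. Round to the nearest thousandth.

-0.871

At P = 2.3, x = 1311.6087.
dx/dP = −2628/P² = −496.7864.
Point elasticity E = (dx/dP)·(P/x) = -496.7864 × 2.3/1311.6087 ≈ -0.871.
|E| < 1, so demand is inelastic at this price.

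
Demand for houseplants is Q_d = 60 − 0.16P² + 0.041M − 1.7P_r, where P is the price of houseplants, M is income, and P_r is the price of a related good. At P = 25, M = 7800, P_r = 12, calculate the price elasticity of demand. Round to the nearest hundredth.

At the given point, Q_d = 60 − 0.16(25)² + 0.041(7800) − 1.7(12) = 60 − 100 + 319.8 − 20.4 = 259.4.
∂Q_d/∂P = −2·0.16·P = -8, so E_p = -8·(25/259.4) ≈ -0.77.
|E_p| < 1: demand is inelastic.

-0.77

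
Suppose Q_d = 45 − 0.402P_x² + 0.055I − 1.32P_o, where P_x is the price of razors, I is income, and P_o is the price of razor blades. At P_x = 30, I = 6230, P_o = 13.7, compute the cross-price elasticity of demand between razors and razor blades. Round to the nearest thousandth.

-2.329

Q_d = 45 − 0.402(30)² + 0.055(6230) − 1.32(13.7) = 45 − 361.8 + 342.65 − 18.084 = 7.766.
∂Q_d/∂P_o = −1.32, so E_xy = -1.32·(13.7/7.766) ≈ -2.329.
E_xy < 0: the goods are complements.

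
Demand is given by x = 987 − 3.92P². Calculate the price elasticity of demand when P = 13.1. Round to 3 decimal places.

-4.281

At P = 13.1, x = 314.2888.
dx/dP = −2·3.92·P = −102.704.
Point elasticity E = (dx/dP)·(P/x) = -102.704 × 13.1/314.2888 ≈ -4.281.
|E| > 1, so demand is elastic at this price.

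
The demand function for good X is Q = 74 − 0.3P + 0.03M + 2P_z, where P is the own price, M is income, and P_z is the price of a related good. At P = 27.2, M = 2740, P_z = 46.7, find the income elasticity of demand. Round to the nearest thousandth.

Evaluating quantity at (P, M, P_z) gives Q = 74 − 0.3(27.2) + 0.03(2740) + 2(46.7) = 74 − 8.16 + 82.2 + 93.4 = 241.44.
∂Q/∂M = +0.03, so E_I = 0.03·(2740/241.44) ≈ 0.340.
E_I ∈ (0,1): normal good (necessity).

0.340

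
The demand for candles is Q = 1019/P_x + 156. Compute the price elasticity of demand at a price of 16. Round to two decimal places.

-0.29

At P_x = 16, Q = 219.6875.
dQ/dP_x = −1019/P_x² = −3.9805.
Point elasticity E = (dQ/dP_x)·(P_x/Q) = -3.9805 × 16/219.6875 ≈ -0.29.
|E| < 1, so demand is inelastic at this price.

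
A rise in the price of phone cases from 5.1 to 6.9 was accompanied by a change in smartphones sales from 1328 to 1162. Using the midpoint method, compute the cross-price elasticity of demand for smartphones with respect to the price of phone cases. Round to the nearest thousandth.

-0.444

%ΔQ_x = (1162 − 1328)/[(1328+1162)/2] = -166/1245 ≈ -0.1333.
%ΔP_y = (6.9 − 5.1)/[(5.1+6.9)/2] ≈ 0.3000.
E_xy = -0.1333/0.3000 ≈ -0.444.
E_xy < 0, so smartphones and phone cases are complements.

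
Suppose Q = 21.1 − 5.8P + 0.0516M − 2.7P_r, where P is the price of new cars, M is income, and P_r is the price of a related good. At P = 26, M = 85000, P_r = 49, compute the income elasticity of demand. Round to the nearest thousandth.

Evaluating quantity at (P, M, P_r) gives Q = 21.1 − 5.8(26) + 0.0516(85000) − 2.7(49) = 21.1 − 150.8 + 4386 − 132.3 = 4124.
∂Q/∂M = +0.0516, so E_I = 0.0516·(85000/4124) ≈ 1.064.
E_I > 1: normal good (luxury).

1.064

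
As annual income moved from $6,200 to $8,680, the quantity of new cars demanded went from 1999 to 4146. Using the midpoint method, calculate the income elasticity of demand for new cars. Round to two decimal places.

%ΔQ = (4146 − 1999)/[(1999+4146)/2] = 2147/3072.5 ≈ 0.6988.
%ΔI = (8,680 − 6,200)/[(6,200+8,680)/2] = 2480/7440 ≈ 0.3333.
E_I = %ΔQ/%ΔI ≈ 2.10.
E_I > 1: normal good (luxury).

2.10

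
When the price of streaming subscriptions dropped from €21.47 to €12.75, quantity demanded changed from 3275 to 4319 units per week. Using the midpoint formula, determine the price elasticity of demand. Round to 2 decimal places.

-0.54

%ΔQ = (4319 − 3275)/[(3275 + 4319)/2] = 1044/3797 ≈ 0.2750.
%ΔP = (12.75 − 21.47)/[(21.47 + 12.75)/2] = -8.72/17.11 ≈ -0.5096.
Arc elasticity E = %ΔQ/%ΔP ≈ 0.2750/-0.5096 ≈ -0.54.
|E| < 1: demand is inelastic over this range.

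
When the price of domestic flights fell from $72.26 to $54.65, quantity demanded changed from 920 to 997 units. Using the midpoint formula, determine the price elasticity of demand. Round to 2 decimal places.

-0.29

%ΔQ = (997 − 920)/[(920 + 997)/2] = 77/958.5 ≈ 0.0803.
%ΔP = (54.65 − 72.26)/[(72.26 + 54.65)/2] = -17.61/63.455 ≈ -0.2775.
Arc elasticity E = %ΔQ/%ΔP ≈ 0.0803/-0.2775 ≈ -0.29.
|E| < 1: demand is inelastic over this range.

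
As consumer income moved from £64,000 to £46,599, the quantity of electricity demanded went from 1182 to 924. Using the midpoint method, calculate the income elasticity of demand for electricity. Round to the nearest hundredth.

0.78

%ΔQ = (924 − 1182)/[(1182+924)/2] = -258/1053 ≈ -0.2450.
%ΔM = (46,599 − 64,000)/[(64,000+46,599)/2] = -17401/55299.5 ≈ -0.3147.
E_I = %ΔQ/%ΔM ≈ 0.78.
E_I ∈ (0,1): normal good (necessity).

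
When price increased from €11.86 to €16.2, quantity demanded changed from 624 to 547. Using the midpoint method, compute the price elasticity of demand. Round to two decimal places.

%Δq = (547 − 624)/[(624 + 547)/2] = -77/585.5 ≈ -0.1315.
%ΔP = (16.2 − 11.86)/[(11.86 + 16.2)/2] = 4.34/14.03 ≈ 0.3093.
Arc elasticity E = %Δq/%ΔP ≈ -0.1315/0.3093 ≈ -0.43.
|E| < 1: demand is inelastic over this range.

-0.43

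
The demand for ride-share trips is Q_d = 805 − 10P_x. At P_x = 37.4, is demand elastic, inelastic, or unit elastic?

At P_x = 37.4, Q_d = 431.
dQ_d/dP_x = −10.
Point elasticity E = (dQ_d/dP_x)·(P_x/Q_d) = -10 × 37.4/431 ≈ -0.868.
|E| ≈ 0.868 < 1, so demand is inelastic.

inelastic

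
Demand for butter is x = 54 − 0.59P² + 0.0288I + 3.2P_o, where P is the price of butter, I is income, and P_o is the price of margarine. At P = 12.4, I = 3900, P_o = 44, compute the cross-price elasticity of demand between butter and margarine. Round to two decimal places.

x = 54 − 0.59(12.4)² + 0.0288(3900) + 3.2(44) = 54 − 90.7184 + 112.32 + 140.8 = 216.4016.
∂x/∂P_o = +3.2, so E_xy = 3.2·(44/216.4016) ≈ 0.65.
E_xy > 0: the goods are substitutes.

0.65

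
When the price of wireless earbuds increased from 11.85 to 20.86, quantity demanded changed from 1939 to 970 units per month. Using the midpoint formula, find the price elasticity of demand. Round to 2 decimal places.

%Δq = (970 − 1939)/[(1939 + 970)/2] = -969/1454.5 ≈ -0.6662.
%Δp = (20.86 − 11.85)/[(11.85 + 20.86)/2] = 9.01/16.355 ≈ 0.5509.
Arc elasticity E = %Δq/%Δp ≈ -0.6662/0.5509 ≈ -1.21.
|E| > 1: demand is elastic over this range.

-1.21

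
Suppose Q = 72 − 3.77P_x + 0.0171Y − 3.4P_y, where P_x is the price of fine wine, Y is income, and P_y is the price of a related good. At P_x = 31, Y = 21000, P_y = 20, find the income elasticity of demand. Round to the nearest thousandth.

At the given point, Q = 72 − 3.77(31) + 0.0171(21000) − 3.4(20) = 72 − 116.87 + 359.1 − 68 = 246.23.
∂Q/∂Y = +0.0171, so E_I = 0.0171·(21000/246.23) ≈ 1.458.
E_I > 1: normal good (luxury).

1.458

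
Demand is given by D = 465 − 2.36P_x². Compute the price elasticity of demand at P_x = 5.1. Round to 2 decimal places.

At P_x = 5.1, D = 403.6164.
dD/dP_x = −2·2.36·P_x = −24.072.
Point elasticity E = (dD/dP_x)·(P_x/D) = -24.072 × 5.1/403.6164 ≈ -0.30.
|E| < 1, so demand is inelastic at this price.

-0.30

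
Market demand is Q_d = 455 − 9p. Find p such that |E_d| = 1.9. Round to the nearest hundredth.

33.12

Set −bp/(a − bp) = −1.9 ⇒ bp = 1.9(a − bp) ⇒ bp(1+1.9) = 1.9·a.
p = 1.9·455/(9·2.9) ≈ 33.12.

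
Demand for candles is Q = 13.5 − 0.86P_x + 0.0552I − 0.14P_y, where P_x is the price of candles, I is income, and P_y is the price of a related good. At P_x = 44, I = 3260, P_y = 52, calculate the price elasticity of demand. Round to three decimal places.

-0.255

Substituting, Q = 13.5 − 0.86(44) + 0.0552(3260) − 0.14(52) = 13.5 − 37.84 + 179.952 − 7.28 = 148.332.
∂Q/∂P_x = −0.86, so E_p = (−0.86)·(44/148.332) ≈ -0.255.
|E_p| < 1: demand is inelastic.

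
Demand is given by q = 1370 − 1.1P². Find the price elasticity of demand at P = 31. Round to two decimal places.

-6.76

At P = 31, q = 312.9.
dq/dP = −2·1.1·P = −68.2.
Point elasticity E = (dq/dP)·(P/q) = -68.2 × 31/312.9 ≈ -6.76.
|E| > 1, so demand is elastic at this price.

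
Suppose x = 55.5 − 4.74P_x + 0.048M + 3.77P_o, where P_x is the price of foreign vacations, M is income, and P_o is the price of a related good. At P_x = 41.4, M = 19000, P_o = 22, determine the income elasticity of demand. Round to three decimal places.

Evaluating quantity at (P_x, M, P_o) gives x = 55.5 − 4.74(41.4) + 0.048(19000) + 3.77(22) = 55.5 − 196.236 + 912 + 82.94 = 854.204.
∂x/∂M = +0.048, so E_I = 0.048·(19000/854.204) ≈ 1.068.
E_I > 1: normal good (luxury).

1.068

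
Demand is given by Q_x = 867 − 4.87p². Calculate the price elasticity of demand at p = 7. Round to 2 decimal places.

At p = 7, Q_x = 628.37.
dQ_x/dp = −2·4.87·p = −68.18.
Point elasticity E = (dQ_x/dp)·(p/Q_x) = -68.18 × 7/628.37 ≈ -0.76.
|E| < 1, so demand is inelastic at this price.

-0.76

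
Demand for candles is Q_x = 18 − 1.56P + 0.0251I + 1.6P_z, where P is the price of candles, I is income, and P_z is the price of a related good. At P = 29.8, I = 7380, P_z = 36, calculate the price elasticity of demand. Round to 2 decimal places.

-0.22

Evaluating quantity at (P, I, P_z) gives Q_x = 18 − 1.56(29.8) + 0.0251(7380) + 1.6(36) = 18 − 46.488 + 185.238 + 57.6 = 214.35.
∂Q_x/∂P = −1.56, so E_p = (−1.56)·(29.8/214.35) ≈ -0.22.
|E_p| < 1: demand is inelastic.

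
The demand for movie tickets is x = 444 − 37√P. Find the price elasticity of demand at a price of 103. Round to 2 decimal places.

At P = 103, x = 68.491.
dx/dP = −37/(2√P) = −37/(2·10.1489).
Point elasticity E = (dx/dP)·(P/x) = -1.8229 × 103/68.491 ≈ -2.74.
|E| > 1, so demand is elastic at this price.

-2.74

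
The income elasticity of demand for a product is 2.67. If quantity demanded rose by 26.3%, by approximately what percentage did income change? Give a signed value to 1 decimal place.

%ΔQ ≈ E × %ΔI ⇒ %ΔI = %ΔQ / E = (26.3%)/(2.67) ≈ 9.9%.

9.9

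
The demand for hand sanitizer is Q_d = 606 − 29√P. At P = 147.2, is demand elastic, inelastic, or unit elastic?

inelastic

At P = 147.2, Q_d = 254.1546.
dQ_d/dP = −29/(2√P) = −29/(2·12.1326).
Point elasticity E = (dQ_d/dP)·(P/Q_d) = -1.1951 × 147.2/254.1546 ≈ -0.692.
|E| ≈ 0.692 < 1, so demand is inelastic.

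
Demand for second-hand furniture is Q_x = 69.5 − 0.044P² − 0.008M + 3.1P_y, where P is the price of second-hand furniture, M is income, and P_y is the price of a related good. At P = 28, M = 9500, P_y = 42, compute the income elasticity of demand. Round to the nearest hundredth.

-0.85

First evaluate Q_x: 69.5 − 0.044(28)² − 0.008(9500) + 3.1(42) = 69.5 − 34.496 − 76 + 130.2 = 89.204.
∂Q_x/∂M = −0.008, so E_I = -0.008·(9500/89.204) ≈ -0.85.
E_I < 0: inferior good.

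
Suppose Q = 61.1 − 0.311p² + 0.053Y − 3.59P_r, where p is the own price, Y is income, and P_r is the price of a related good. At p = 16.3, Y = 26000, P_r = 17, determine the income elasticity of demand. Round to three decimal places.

Q = 61.1 − 0.311(16.3)² + 0.053(26000) − 3.59(17) = 61.1 − 82.6296 + 1378 − 61.03 = 1295.4404.
∂Q/∂Y = +0.053, so E_I = 0.053·(26000/1295.4404) ≈ 1.064.
E_I > 1: normal good (luxury).

1.064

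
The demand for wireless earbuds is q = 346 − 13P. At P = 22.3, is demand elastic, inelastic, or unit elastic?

At P = 22.3, q = 56.1.
dq/dP = −13.
Point elasticity E = (dq/dP)·(P/q) = -13 × 22.3/56.1 ≈ -5.168.
|E| ≈ 5.168 > 1, so demand is elastic.

elastic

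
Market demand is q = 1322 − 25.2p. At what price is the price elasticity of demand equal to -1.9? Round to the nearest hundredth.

Set −bp/(a − bp) = −1.9 ⇒ bp = 1.9(a − bp) ⇒ bp(1+1.9) = 1.9·a.
p = 1.9·1322/(25.2·2.9) ≈ 34.37.

34.37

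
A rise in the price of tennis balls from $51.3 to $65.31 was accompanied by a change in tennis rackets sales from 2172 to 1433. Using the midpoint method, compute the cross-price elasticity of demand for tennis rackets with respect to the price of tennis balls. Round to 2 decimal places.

-1.71

%ΔQ_x = (1433 − 2172)/[(2172+1433)/2] = -739/1802.5 ≈ -0.4100.
%ΔP_y = (65.31 − 51.3)/[(51.3+65.31)/2] ≈ 0.2403.
E_xy = -0.4100/0.2403 ≈ -1.71.
E_xy < 0, so tennis rackets and tennis balls are complements.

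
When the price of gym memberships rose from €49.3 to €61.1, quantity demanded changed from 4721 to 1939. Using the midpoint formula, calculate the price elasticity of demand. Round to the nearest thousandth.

-3.908

%ΔQ = (1939 − 4721)/[(4721 + 1939)/2] = -2782/3330 ≈ -0.8354.
%Δp = (61.1 − 49.3)/[(49.3 + 61.1)/2] = 11.8/55.2 ≈ 0.2138.
Arc elasticity E = %ΔQ/%Δp ≈ -0.8354/0.2138 ≈ -3.908.
|E| > 1: demand is elastic over this range.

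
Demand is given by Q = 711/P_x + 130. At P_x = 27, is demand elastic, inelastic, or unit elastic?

inelastic

At P_x = 27, Q = 156.3333.
dQ/dP_x = −711/P_x² = −0.9753.
Point elasticity E = (dQ/dP_x)·(P_x/Q) = -0.9753 × 27/156.3333 ≈ -0.168.
|E| ≈ 0.168 < 1, so demand is inelastic.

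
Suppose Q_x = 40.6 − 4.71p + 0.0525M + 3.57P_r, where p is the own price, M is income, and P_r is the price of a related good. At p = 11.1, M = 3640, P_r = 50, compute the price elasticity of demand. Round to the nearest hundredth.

At the given point, Q_x = 40.6 − 4.71(11.1) + 0.0525(3640) + 3.57(50) = 40.6 − 52.281 + 191.1 + 178.5 = 357.919.
∂Q_x/∂p = −4.71, so E_p = (−4.71)·(11.1/357.919) ≈ -0.15.
|E_p| < 1: demand is inelastic.

-0.15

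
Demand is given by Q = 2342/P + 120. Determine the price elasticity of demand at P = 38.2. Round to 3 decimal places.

At P = 38.2, Q = 181.3089.
dQ/dP = −2342/P² = −1.6049.
Point elasticity E = (dQ/dP)·(P/Q) = -1.6049 × 38.2/181.3089 ≈ -0.338.
|E| < 1, so demand is inelastic at this price.

-0.338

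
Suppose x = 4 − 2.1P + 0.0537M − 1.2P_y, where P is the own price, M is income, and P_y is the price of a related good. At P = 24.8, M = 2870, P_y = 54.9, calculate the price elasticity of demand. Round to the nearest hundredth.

-1.30

x = 4 − 2.1(24.8) + 0.0537(2870) − 1.2(54.9) = 4 − 52.08 + 154.119 − 65.88 = 40.159.
∂x/∂P = −2.1, so E_p = (−2.1)·(24.8/40.159) ≈ -1.30.
|E_p| > 1: demand is elastic.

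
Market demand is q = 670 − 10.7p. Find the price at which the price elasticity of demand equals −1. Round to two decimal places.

31.31

For linear demand q = a − bp, E = −bp/(a − bp). |E| = 1 ⇒ bp = a − bp ⇒ p = a/(2b).
p = 670/(2·10.7) ≈ 31.31.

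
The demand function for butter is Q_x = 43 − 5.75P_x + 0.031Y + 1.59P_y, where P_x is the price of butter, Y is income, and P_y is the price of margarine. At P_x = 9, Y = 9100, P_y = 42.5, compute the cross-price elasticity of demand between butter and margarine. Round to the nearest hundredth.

0.20

Q_x = 43 − 5.75(9) + 0.031(9100) + 1.59(42.5) = 43 − 51.75 + 282.1 + 67.575 = 340.925.
∂Q_x/∂P_y = +1.59, so E_xy = 1.59·(42.5/340.925) ≈ 0.20.
E_xy > 0: the goods are substitutes.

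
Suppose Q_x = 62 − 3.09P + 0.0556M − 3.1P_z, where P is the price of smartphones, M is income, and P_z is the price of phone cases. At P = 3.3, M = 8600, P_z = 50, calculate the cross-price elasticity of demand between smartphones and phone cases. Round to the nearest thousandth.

At the given point, Q_x = 62 − 3.09(3.3) + 0.0556(8600) − 3.1(50) = 62 − 10.197 + 478.16 − 155 = 374.963.
∂Q_x/∂P_z = −3.1, so E_xy = -3.1·(50/374.963) ≈ -0.413.
E_xy < 0: the goods are complements.

-0.413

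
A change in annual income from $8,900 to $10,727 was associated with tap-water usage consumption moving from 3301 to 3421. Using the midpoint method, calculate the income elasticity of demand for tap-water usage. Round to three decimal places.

0.192

%ΔQ = (3421 − 3301)/[(3301+3421)/2] = 120/3361 ≈ 0.0357.
%ΔI = (10,727 − 8,900)/[(8,900+10,727)/2] = 1827/9813.5 ≈ 0.1862.
E_I = %ΔQ/%ΔI ≈ 0.192.
E_I ∈ (0,1): normal good (necessity).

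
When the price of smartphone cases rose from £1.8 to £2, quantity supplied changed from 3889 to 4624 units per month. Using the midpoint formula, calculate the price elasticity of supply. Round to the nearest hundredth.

1.64

%ΔQ = (4624 − 3889)/[(3889 + 4624)/2] = 735/4256.5 ≈ 0.1727.
%Δp = (2 − 1.8)/[(1.8 + 2)/2] = 0.2/1.9 ≈ 0.1053.
Arc elasticity E = %ΔQ/%Δp ≈ 0.1727/0.1053 ≈ 1.64.
|E| > 1: supply is elastic over this range.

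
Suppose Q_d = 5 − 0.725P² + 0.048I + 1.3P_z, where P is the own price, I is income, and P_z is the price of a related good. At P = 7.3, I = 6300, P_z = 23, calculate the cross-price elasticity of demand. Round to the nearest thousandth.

0.100

At the given point, Q_d = 5 − 0.725(7.3)² + 0.048(6300) + 1.3(23) = 5 − 38.6353 + 302.4 + 29.9 = 298.6648.
∂Q_d/∂P_z = +1.3, so E_xy = 1.3·(23/298.6648) ≈ 0.100.
E_xy > 0: the goods are substitutes.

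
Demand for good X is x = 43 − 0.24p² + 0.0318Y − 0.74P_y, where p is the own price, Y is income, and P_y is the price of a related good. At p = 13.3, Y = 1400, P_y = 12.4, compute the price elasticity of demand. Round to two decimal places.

At the given point, x = 43 − 0.24(13.3)² + 0.0318(1400) − 0.74(12.4) = 43 − 42.4536 + 44.52 − 9.176 = 35.8904.
∂x/∂p = −2·0.24·p = -6.384, so E_p = -6.384·(13.3/35.8904) ≈ -2.37.
|E_p| > 1: demand is elastic.

-2.37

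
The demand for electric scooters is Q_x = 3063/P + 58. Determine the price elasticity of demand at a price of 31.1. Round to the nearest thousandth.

At P = 31.1, Q_x = 156.4887.
dQ_x/dP = −3063/P² = −3.1668.
Point elasticity E = (dQ_x/dP)·(P/Q_x) = -3.1668 × 31.1/156.4887 ≈ -0.629.
|E| < 1, so demand is inelastic at this price.

-0.629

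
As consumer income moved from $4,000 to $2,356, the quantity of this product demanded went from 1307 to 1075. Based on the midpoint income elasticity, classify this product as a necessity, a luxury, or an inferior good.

%ΔQ = (1075 − 1307)/[(1307+1075)/2] = -232/1191 ≈ -0.1948.
%ΔY = (2,356 − 4,000)/[(4,000+2,356)/2] = -1644/3178 ≈ -0.5173.
E_I = %ΔQ/%ΔY ≈ 0.377.
E_I ∈ (0,1): normal good (necessity).

necessity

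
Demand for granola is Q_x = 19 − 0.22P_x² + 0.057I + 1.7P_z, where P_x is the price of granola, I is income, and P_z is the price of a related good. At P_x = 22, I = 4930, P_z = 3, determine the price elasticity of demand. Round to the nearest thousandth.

-1.072

First evaluate Q_x: 19 − 0.22(22)² + 0.057(4930) + 1.7(3) = 19 − 106.48 + 281.01 + 5.1 = 198.63.
∂Q_x/∂P_x = −2·0.22·P_x = -9.68, so E_p = -9.68·(22/198.63) ≈ -1.072.
|E_p| > 1: demand is elastic.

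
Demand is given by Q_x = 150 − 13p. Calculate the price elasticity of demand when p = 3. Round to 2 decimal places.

-0.35

At p = 3, Q_x = 111.
dQ_x/dp = −13.
Point elasticity E = (dQ_x/dp)·(p/Q_x) = -13 × 3/111 ≈ -0.35.
|E| < 1, so demand is inelastic at this price.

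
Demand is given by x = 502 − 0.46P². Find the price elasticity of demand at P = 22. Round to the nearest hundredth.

At P = 22, x = 279.36.
dx/dP = −2·0.46·P = −20.24.
Point elasticity E = (dx/dP)·(P/x) = -20.24 × 22/279.36 ≈ -1.59.
|E| > 1, so demand is elastic at this price.

-1.59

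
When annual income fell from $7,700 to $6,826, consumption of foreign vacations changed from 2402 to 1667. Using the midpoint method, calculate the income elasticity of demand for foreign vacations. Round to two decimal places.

3.00

%ΔQ = (1667 − 2402)/[(2402+1667)/2] = -735/2034.5 ≈ -0.3613.
%ΔY = (6,826 − 7,700)/[(7,700+6,826)/2] = -874/7263 ≈ -0.1203.
E_I = %ΔQ/%ΔY ≈ 3.00.
E_I > 1: normal good (luxury).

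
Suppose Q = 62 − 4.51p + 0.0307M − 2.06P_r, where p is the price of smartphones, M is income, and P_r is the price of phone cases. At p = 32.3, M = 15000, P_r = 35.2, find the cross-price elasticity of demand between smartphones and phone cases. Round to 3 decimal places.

At the given point, Q = 62 − 4.51(32.3) + 0.0307(15000) − 2.06(35.2) = 62 − 145.673 + 460.5 − 72.512 = 304.315.
∂Q/∂P_r = −2.06, so E_xy = -2.06·(35.2/304.315) ≈ -0.238.
E_xy < 0: the goods are complements.

-0.238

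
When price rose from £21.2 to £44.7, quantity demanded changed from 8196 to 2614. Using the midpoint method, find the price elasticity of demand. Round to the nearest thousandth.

-1.448

%Δq = (2614 − 8196)/[(8196 + 2614)/2] = -5582/5405 ≈ -1.0327.
%Δp = (44.7 − 21.2)/[(21.2 + 44.7)/2] = 23.5/32.95 ≈ 0.7132.
Arc elasticity E = %Δq/%Δp ≈ -1.0327/0.7132 ≈ -1.448.
|E| > 1: demand is elastic over this range.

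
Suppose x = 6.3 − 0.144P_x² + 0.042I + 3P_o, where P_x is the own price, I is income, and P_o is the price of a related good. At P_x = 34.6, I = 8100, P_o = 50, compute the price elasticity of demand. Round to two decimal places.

At the given point, x = 6.3 − 0.144(34.6)² + 0.042(8100) + 3(50) = 6.3 − 172.391 + 340.2 + 150 = 324.109.
∂x/∂P_x = −2·0.144·P_x = -9.9648, so E_p = -9.9648·(34.6/324.109) ≈ -1.06.
|E_p| > 1: demand is elastic.

-1.06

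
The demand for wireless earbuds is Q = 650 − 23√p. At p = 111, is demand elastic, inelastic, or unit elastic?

At p = 111, Q = 407.68.
dQ/dp = −23/(2√p) = −23/(2·10.5357).
Point elasticity E = (dQ/dp)·(p/Q) = -1.0915 × 111/407.68 ≈ -0.297.
|E| ≈ 0.297 < 1, so demand is inelastic.

inelastic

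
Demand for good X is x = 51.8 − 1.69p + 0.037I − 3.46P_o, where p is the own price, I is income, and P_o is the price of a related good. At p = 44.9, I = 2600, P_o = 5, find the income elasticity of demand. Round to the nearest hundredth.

1.75

Evaluating quantity at (p, I, P_o) gives x = 51.8 − 1.69(44.9) + 0.037(2600) − 3.46(5) = 51.8 − 75.881 + 96.2 − 17.3 = 54.819.
∂x/∂I = +0.037, so E_I = 0.037·(2600/54.819) ≈ 1.75.
E_I > 1: normal good (luxury).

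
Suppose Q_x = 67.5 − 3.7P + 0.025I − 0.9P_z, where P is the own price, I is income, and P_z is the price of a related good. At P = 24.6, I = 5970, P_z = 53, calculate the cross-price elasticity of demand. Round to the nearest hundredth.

-0.61

Evaluating quantity at (P, I, P_z) gives Q_x = 67.5 − 3.7(24.6) + 0.025(5970) − 0.9(53) = 67.5 − 91.02 + 149.25 − 47.7 = 78.03.
∂Q_x/∂P_z = −0.9, so E_xy = -0.9·(53/78.03) ≈ -0.61.
E_xy < 0: the goods are complements.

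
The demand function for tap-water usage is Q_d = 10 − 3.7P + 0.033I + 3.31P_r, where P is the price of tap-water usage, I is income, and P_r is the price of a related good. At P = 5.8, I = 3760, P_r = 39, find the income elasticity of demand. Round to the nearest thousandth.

0.513

Substituting, Q_d = 10 − 3.7(5.8) + 0.033(3760) + 3.31(39) = 10 − 21.46 + 124.08 + 129.09 = 241.71.
∂Q_d/∂I = +0.033, so E_I = 0.033·(3760/241.71) ≈ 0.513.
E_I ∈ (0,1): normal good (necessity).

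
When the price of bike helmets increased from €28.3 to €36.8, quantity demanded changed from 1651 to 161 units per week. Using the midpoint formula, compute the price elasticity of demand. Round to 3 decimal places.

%ΔQ = (161 − 1651)/[(1651 + 161)/2] = -1490/906 ≈ -1.6446.
%Δp = (36.8 − 28.3)/[(28.3 + 36.8)/2] = 8.5/32.55 ≈ 0.2611.
Arc elasticity E = %ΔQ/%Δp ≈ -1.6446/0.2611 ≈ -6.298.
|E| > 1: demand is elastic over this range.

-6.298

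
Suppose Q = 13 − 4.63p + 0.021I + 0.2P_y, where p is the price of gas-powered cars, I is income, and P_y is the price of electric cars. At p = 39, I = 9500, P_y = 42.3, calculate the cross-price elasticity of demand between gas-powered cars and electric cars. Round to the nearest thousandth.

Evaluating quantity at (p, I, P_y) gives Q = 13 − 4.63(39) + 0.021(9500) + 0.2(42.3) = 13 − 180.57 + 199.5 + 8.46 = 40.39.
∂Q/∂P_y = +0.2, so E_xy = 0.2·(42.3/40.39) ≈ 0.209.
E_xy > 0: the goods are substitutes.

0.209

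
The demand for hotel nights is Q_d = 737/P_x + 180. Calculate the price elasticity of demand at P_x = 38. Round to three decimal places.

At P_x = 38, Q_d = 199.3947.
dQ_d/dP_x = −737/P_x² = −0.5104.
Point elasticity E = (dQ_d/dP_x)·(P_x/Q_d) = -0.5104 × 38/199.3947 ≈ -0.097.
|E| < 1, so demand is inelastic at this price.

-0.097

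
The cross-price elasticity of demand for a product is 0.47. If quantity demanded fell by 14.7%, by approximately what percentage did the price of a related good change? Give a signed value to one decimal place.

%ΔQ ≈ E × %ΔP_y ⇒ %ΔP_y = %ΔQ / E = (-14.7%)/(0.47) ≈ -31.3%.

-31.3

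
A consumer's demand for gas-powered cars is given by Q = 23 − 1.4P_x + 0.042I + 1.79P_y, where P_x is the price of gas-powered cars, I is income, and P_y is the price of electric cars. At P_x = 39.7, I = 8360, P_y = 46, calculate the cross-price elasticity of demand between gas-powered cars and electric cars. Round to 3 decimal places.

Substituting, Q = 23 − 1.4(39.7) + 0.042(8360) + 1.79(46) = 23 − 55.58 + 351.12 + 82.34 = 400.88.
∂Q/∂P_y = +1.79, so E_xy = 1.79·(46/400.88) ≈ 0.205.
E_xy > 0: the goods are substitutes.

0.205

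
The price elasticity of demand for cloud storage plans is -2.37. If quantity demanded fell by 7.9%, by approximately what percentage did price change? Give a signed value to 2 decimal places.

%ΔQ ≈ E × %ΔP ⇒ %ΔP = %ΔQ / E = (-7.9%)/(-2.37) ≈ 3.33%.

3.33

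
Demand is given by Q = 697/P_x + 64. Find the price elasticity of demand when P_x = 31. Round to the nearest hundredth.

-0.26

At P_x = 31, Q = 86.4839.
dQ/dP_x = −697/P_x² = −0.7253.
Point elasticity E = (dQ/dP_x)·(P_x/Q) = -0.7253 × 31/86.4839 ≈ -0.26.
|E| < 1, so demand is inelastic at this price.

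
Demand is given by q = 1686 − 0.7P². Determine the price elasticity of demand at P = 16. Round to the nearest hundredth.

-0.24

At P = 16, q = 1506.8.
dq/dP = −2·0.7·P = −22.4.
Point elasticity E = (dq/dP)·(P/q) = -22.4 × 16/1506.8 ≈ -0.24.
|E| < 1, so demand is inelastic at this price.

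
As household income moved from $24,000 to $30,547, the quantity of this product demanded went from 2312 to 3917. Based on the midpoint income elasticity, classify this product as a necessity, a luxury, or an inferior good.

%ΔQ = (3917 − 2312)/[(2312+3917)/2] = 1605/3114.5 ≈ 0.5153.
%ΔI = (30,547 − 24,000)/[(24,000+30,547)/2] = 6547/27273.5 ≈ 0.2400.
E_I = %ΔQ/%ΔI ≈ 2.147.
E_I > 1: normal good (luxury).

luxury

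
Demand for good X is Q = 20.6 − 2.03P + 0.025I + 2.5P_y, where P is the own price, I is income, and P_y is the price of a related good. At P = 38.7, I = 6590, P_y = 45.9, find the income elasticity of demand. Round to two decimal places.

0.74

At the given point, Q = 20.6 − 2.03(38.7) + 0.025(6590) + 2.5(45.9) = 20.6 − 78.561 + 164.75 + 114.75 = 221.539.
∂Q/∂I = +0.025, so E_I = 0.025·(6590/221.539) ≈ 0.74.
E_I ∈ (0,1): normal good (necessity).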